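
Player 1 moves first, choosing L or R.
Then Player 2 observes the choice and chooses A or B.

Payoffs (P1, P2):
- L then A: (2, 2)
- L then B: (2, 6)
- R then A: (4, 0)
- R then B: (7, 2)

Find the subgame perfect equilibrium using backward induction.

P1 plays R, P2 plays B after L and B after R; Payoff (7, 2)

Work:
Backward induction:
After L: P2 chooses B → P1 gets 2
After R: P2 chooses B → P1 gets 7
P1 chooses R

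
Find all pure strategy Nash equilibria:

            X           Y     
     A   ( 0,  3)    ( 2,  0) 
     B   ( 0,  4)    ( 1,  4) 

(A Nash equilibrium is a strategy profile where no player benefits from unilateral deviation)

Nash equilibrium: (A, X), (B, X)

Work:
Best responses:
  P1 vs X: payoffs [0, 0] → best response A/B (payoff 0)
  P1 vs Y: payoffs [2, 1] → best response A (payoff 2)
  P2 vs A: payoffs [3, 0] → best response X (payoff 3)
  P2 vs B: payoffs [4, 4] → best response X/Y (payoff 4)
Mutual best responses: (A,X), (B,X) → Nash equilibria.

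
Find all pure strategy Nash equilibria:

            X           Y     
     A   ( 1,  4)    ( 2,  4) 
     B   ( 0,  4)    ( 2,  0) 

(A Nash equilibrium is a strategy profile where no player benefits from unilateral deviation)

Nash equilibrium: (A, X), (A, Y)

Work:
Best responses:
  P1 vs X: payoffs [1, 0] → best response A (payoff 1)
  P1 vs Y: payoffs [2, 2] → best response A/B (payoff 2)
  P2 vs A: payoffs [4, 4] → best response X/Y (payoff 4)
  P2 vs B: payoffs [4, 0] → best response X (payoff 4)
Mutual best responses: (A,X), (A,Y) → Nash equilibria.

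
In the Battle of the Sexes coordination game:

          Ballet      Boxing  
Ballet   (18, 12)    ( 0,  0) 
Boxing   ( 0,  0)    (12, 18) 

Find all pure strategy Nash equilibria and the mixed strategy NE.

Pure NE: (Ballet, Ballet) and (Boxing, Boxing); Mixed NE: p = 0.6, q = 0.4

Work:
Check pure NE:
(Ballet, Ballet): (18, 12) - no unilateral deviation beneficial
(Boxing, Boxing): (12, 18) - no unilateral deviation beneficial
Mixed NE: P1 plays Ballet with p = 0.6, P2 plays Ballet with q = 0.4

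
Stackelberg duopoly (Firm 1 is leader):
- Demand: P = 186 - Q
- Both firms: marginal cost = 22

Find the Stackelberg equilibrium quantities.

q₁* (leader) = 82.0, q₂* (follower) = 41.0

Work:
Follower's reaction: q₂ = (a - c - q₁)/2
Leader substitutes: π₁ = q₁·(a - q₁ - (a-c-q₁)/2 - c)
FOC: q₁* = (186 - 22)/2 = 82.00
Then: q₂* = (186 - 22 - 82.0)/2 = 41.00
Leader has first-mover advantage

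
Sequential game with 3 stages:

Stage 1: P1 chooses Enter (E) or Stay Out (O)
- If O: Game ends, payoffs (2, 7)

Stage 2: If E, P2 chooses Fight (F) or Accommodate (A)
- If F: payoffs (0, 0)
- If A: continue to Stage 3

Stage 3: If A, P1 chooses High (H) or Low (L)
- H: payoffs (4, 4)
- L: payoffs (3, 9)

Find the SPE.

SPE: (E, A, H); Outcome (4, 4)

Work:
Stage 3: P1 chooses H (4 vs 3)
Stage 2: P2: F->0, A->4 (anticipating H). Choose A
Stage 1: P1: O->2, E->4 (anticipating A, H). Choose E
SPE path: E -> A -> H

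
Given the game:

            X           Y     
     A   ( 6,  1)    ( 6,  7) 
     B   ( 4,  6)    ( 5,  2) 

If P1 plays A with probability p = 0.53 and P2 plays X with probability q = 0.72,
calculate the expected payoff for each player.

E[P1] = 5.1916, E[P2] = 3.714

Work:
E[P1] = p·q·π₁(A,X) + p·(1-q)·π₁(A,Y) + (1-p)·q·π₁(B,X) + (1-p)·(1-q)·π₁(B,Y)
= 0.53·0.72·6 + 0.53·0.28·6 + 0.47·0.72·4 + 0.47·0.28·5
= 5.1916

E[P2] = 3.714 (similar calculation)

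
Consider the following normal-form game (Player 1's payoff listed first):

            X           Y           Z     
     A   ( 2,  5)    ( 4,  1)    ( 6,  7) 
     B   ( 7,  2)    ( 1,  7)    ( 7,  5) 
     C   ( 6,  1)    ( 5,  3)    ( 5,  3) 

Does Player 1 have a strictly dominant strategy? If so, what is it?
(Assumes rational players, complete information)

No strictly dominant strategy exists for Player 1

Work:
A strategy strictly dominates another if it gives a strictly higher payoff against every opponent action. Compare each pair of P1's strategies column-by-column:
  A vs B: [2 vs 7, 4 vs 1, 6 vs 7] → A does not strictly dominate B (column X: 2 ≤ 7)
  A vs C: [2 vs 6, 4 vs 5, 6 vs 5] → A does not strictly dominate C (column X: 2 ≤ 6)
  B vs A: [7 vs 2, 1 vs 4, 7 vs 6] → B does not strictly dominate A (column Y: 1 ≤ 4)
  B vs C: [7 vs 6, 1 vs 5, 7 vs 5] → B does not strictly dominate C (column Y: 1 ≤ 5)
  C vs A: [6 vs 2, 5 vs 4, 5 vs 6] → C does not strictly dominate A (column Z: 5 ≤ 6)
  C vs B: [6 vs 7, 5 vs 1, 5 vs 7] → C does not strictly dominate B (column X: 6 ≤ 7)
No single strategy strictly dominates all others → no strictly dominant strategy.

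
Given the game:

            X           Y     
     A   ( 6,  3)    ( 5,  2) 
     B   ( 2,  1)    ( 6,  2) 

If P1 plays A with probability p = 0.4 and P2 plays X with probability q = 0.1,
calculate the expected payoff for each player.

E[P1] = 5.4, E[P2] = 1.98

Work:
E[P1] = p·q·π₁(A,X) + p·(1-q)·π₁(A,Y) + (1-p)·q·π₁(B,X) + (1-p)·(1-q)·π₁(B,Y)
= 0.4·0.1·6 + 0.4·0.9·5 + 0.6·0.1·2 + 0.6·0.9·6
= 5.4

E[P2] = 1.98 (similar calculation)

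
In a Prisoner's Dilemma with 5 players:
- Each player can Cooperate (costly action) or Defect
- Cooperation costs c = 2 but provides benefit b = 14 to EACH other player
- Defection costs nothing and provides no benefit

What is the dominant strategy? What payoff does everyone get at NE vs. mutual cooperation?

Dominant: Defect; NE payoff = 0; Coop payoff = 54

Work:
Defect dominates (saves cost c = 2, benefit to others is external)
NE: All defect → everyone gets 0
If all cooperate: each receives (4)×14 - 2 = 54
Social dilemma: 54 > 0 but NE gives 0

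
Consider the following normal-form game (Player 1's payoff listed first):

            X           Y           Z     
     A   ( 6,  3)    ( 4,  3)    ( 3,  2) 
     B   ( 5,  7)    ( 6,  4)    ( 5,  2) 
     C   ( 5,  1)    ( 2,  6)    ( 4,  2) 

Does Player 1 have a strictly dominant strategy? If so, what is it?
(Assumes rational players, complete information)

No strictly dominant strategy exists for Player 1

Work:
A strategy strictly dominates another if it gives a strictly higher payoff against every opponent action. Compare each pair of P1's strategies column-by-column:
  A vs B: [6 vs 5, 4 vs 6, 3 vs 5] → A does not strictly dominate B (column Y: 4 ≤ 6)
  A vs C: [6 vs 5, 4 vs 2, 3 vs 4] → A does not strictly dominate C (column Z: 3 ≤ 4)
  B vs A: [5 vs 6, 6 vs 4, 5 vs 3] → B does not strictly dominate A (column X: 5 ≤ 6)
  B vs C: [5 vs 5, 6 vs 2, 5 vs 4] → B does not strictly dominate C (column X: 5 ≤ 5)
  C vs A: [5 vs 6, 2 vs 4, 4 vs 3] → C does not strictly dominate A (column X: 5 ≤ 6)
  C vs B: [5 vs 5, 2 vs 6, 4 vs 5] → C does not strictly dominate B (column X: 5 ≤ 5)
No single strategy strictly dominates all others → no strictly dominant strategy.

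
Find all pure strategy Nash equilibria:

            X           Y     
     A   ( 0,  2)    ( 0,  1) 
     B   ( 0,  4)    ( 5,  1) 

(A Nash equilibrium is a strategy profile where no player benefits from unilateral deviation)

Nash equilibrium: (A, X), (B, X)

Work:
Best responses:
  P1 vs X: payoffs [0, 0] → best response A/B (payoff 0)
  P1 vs Y: payoffs [0, 5] → best response B (payoff 5)
  P2 vs A: payoffs [2, 1] → best response X (payoff 2)
  P2 vs B: payoffs [4, 1] → best response X (payoff 4)
Mutual best responses: (A,X), (B,X) → Nash equilibria.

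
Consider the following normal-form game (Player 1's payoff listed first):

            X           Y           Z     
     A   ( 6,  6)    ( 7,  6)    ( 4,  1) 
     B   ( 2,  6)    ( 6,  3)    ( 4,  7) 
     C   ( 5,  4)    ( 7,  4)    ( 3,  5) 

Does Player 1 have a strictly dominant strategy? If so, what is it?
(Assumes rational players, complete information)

No strictly dominant strategy exists for Player 1

Work:
A strategy strictly dominates another if it gives a strictly higher payoff against every opponent action. Compare each pair of P1's strategies column-by-column:
  A vs B: [6 vs 2, 7 vs 6, 4 vs 4] → A does not strictly dominate B (column Z: 4 ≤ 4)
  A vs C: [6 vs 5, 7 vs 7, 4 vs 3] → A does not strictly dominate C (column Y: 7 ≤ 7)
  B vs A: [2 vs 6, 6 vs 7, 4 vs 4] → B does not strictly dominate A (column X: 2 ≤ 6)
  B vs C: [2 vs 5, 6 vs 7, 4 vs 3] → B does not strictly dominate C (column X: 2 ≤ 5)
  C vs A: [5 vs 6, 7 vs 7, 3 vs 4] → C does not strictly dominate A (column X: 5 ≤ 6)
  C vs B: [5 vs 2, 7 vs 6, 3 vs 4] → C does not strictly dominate B (column Z: 3 ≤ 4)
No single strategy strictly dominates all others → no strictly dominant strategy.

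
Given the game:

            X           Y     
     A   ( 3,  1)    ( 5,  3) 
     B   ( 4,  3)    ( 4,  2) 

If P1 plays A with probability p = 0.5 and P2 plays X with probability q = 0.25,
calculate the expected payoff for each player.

E[P1] = 4.25, E[P2] = 2.375

Work:
E[P1] = p·q·π₁(A,X) + p·(1-q)·π₁(A,Y) + (1-p)·q·π₁(B,X) + (1-p)·(1-q)·π₁(B,Y)
= 0.5·0.25·3 + 0.5·0.75·5 + 0.5·0.25·4 + 0.5·0.75·4
= 4.25

E[P2] = 2.375 (similar calculation)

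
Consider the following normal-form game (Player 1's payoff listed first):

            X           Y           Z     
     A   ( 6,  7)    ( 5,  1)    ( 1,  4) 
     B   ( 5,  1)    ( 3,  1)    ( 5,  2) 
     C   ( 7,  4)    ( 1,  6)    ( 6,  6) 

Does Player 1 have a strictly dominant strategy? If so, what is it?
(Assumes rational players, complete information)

No strictly dominant strategy exists for Player 1

Work:
A strategy strictly dominates another if it gives a strictly higher payoff against every opponent action. Compare each pair of P1's strategies column-by-column:
  A vs B: [6 vs 5, 5 vs 3, 1 vs 5] → A does not strictly dominate B (column Z: 1 ≤ 5)
  A vs C: [6 vs 7, 5 vs 1, 1 vs 6] → A does not strictly dominate C (column X: 6 ≤ 7)
  B vs A: [5 vs 6, 3 vs 5, 5 vs 1] → B does not strictly dominate A (column X: 5 ≤ 6)
  B vs C: [5 vs 7, 3 vs 1, 5 vs 6] → B does not strictly dominate C (column X: 5 ≤ 7)
  C vs A: [7 vs 6, 1 vs 5, 6 vs 1] → C does not strictly dominate A (column Y: 1 ≤ 5)
  C vs B: [7 vs 5, 1 vs 3, 6 vs 5] → C does not strictly dominate B (column Y: 1 ≤ 3)
No single strategy strictly dominates all others → no strictly dominant strategy.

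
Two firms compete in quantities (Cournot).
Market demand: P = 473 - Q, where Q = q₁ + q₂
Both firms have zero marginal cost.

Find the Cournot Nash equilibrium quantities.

q₁* = q₂* = 157.67; P* = 157.67

Work:
Profit: π_i = P·q_i = (a - q_i - q_j)·q_i
FOC: ∂π_i/∂q_i = a - 2q_i - q_j = 0
Reaction function: q_i = (473 - q_j)/2
Symmetry: q* = 473/3 = 157.67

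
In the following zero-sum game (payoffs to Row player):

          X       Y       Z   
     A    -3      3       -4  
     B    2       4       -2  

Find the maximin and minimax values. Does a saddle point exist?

Maximin = -2, Minimax = -2, Saddle: True

Work:
Row minimums: [-4, -2] → maximin = -2
Column maximums: [2, 4, -2] → minimax = -2
Saddle point exists! Game value = -2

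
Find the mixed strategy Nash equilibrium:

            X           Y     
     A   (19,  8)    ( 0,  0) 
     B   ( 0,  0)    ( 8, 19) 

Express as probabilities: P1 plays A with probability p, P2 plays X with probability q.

p = 0.7037, q = 0.2963

Work:
Find probabilities that make opponent indifferent:
P2 chooses q to make P1 indifferent between A and B
P1 chooses p to make P2 indifferent between X and Y
Mixed NE: P1 plays (A: 0.7037, B: 0.2963), P2 plays (X: 0.2963, Y: 0.7037)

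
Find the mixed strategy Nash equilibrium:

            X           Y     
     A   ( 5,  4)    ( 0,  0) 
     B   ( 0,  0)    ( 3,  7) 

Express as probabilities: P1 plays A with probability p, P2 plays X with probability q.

p = 0.6364, q = 0.375

Work:
Find probabilities that make opponent indifferent:
P2 chooses q to make P1 indifferent between A and B
P1 chooses p to make P2 indifferent between X and Y
Mixed NE: P1 plays (A: 0.6364, B: 0.3636), P2 plays (X: 0.375, Y: 0.625)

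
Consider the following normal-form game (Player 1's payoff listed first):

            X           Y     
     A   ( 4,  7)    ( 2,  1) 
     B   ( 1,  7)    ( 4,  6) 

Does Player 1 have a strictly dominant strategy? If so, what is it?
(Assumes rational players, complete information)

No strictly dominant strategy exists for Player 1

Work:
A strategy strictly dominates another if it gives a strictly higher payoff against every opponent action. Compare each pair of P1's strategies column-by-column:
  A vs B: [4 vs 1, 2 vs 4] → A does not strictly dominate B (column Y: 2 ≤ 4)
  B vs A: [1 vs 4, 4 vs 2] → B does not strictly dominate A (column X: 1 ≤ 4)
No single strategy strictly dominates all others → no strictly dominant strategy.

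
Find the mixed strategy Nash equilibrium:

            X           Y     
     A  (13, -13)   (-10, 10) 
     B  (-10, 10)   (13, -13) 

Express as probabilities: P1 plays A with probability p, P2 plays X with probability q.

p = 0.5, q = 0.5

Work:
Find probabilities that make opponent indifferent:
P2 chooses q to make P1 indifferent between A and B
P1 chooses p to make P2 indifferent between X and Y
Mixed NE: P1 plays (A: 0.5, B: 0.5), P2 plays (X: 0.5, Y: 0.5)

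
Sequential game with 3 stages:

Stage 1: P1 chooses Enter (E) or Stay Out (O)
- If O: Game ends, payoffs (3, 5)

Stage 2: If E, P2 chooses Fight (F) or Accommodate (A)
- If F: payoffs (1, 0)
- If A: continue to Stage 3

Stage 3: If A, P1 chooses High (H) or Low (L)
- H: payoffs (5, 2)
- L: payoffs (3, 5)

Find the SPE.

SPE: (E, A, H); Outcome (5, 2)

Work:
Stage 3: P1 chooses H (5 vs 3)
Stage 2: P2: F->0, A->2 (anticipating H). Choose A
Stage 1: P1: O->3, E->5 (anticipating A, H). Choose E
SPE path: E -> A -> H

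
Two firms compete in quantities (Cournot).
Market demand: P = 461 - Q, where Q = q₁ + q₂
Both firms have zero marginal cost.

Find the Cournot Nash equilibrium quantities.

q₁* = q₂* = 153.67; P* = 153.67

Work:
Profit: π_i = P·q_i = (a - q_i - q_j)·q_i
FOC: ∂π_i/∂q_i = a - 2q_i - q_j = 0
Reaction function: q_i = (461 - q_j)/2
Symmetry: q* = 461/3 = 153.67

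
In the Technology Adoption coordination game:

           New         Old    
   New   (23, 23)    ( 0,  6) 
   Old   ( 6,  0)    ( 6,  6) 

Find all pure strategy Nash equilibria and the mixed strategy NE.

Pure NE: (New, New) and (Old, Old); Mixed NE: p = 0.2609, q = 0.2609

Work:
Check pure NE:
(New, New): (23, 23) - no unilateral deviation beneficial
(Old, Old): (6, 6) - no unilateral deviation beneficial
Mixed NE: P1 plays New with p = 0.2609, P2 plays New with q = 0.2609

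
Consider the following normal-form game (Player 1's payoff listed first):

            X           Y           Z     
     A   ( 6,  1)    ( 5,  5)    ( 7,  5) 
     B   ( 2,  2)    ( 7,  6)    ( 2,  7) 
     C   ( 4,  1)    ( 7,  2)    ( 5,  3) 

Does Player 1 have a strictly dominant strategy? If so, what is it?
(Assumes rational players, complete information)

No strictly dominant strategy exists for Player 1

Work:
A strategy strictly dominates another if it gives a strictly higher payoff against every opponent action. Compare each pair of P1's strategies column-by-column:
  A vs B: [6 vs 2, 5 vs 7, 7 vs 2] → A does not strictly dominate B (column Y: 5 ≤ 7)
  A vs C: [6 vs 4, 5 vs 7, 7 vs 5] → A does not strictly dominate C (column Y: 5 ≤ 7)
  B vs A: [2 vs 6, 7 vs 5, 2 vs 7] → B does not strictly dominate A (column X: 2 ≤ 6)
  B vs C: [2 vs 4, 7 vs 7, 2 vs 5] → B does not strictly dominate C (column X: 2 ≤ 4)
  C vs A: [4 vs 6, 7 vs 5, 5 vs 7] → C does not strictly dominate A (column X: 4 ≤ 6)
  C vs B: [4 vs 2, 7 vs 7, 5 vs 2] → C does not strictly dominate B (column Y: 7 ≤ 7)
No single strategy strictly dominates all others → no strictly dominant strategy.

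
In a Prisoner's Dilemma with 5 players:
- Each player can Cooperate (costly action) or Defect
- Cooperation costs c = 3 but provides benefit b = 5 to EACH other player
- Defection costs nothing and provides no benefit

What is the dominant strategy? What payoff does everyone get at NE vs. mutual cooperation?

Dominant: Defect; NE payoff = 0; Coop payoff = 17

Work:
Defect dominates (saves cost c = 3, benefit to others is external)
NE: All defect → everyone gets 0
If all cooperate: each receives (4)×5 - 3 = 17
Social dilemma: 17 > 0 but NE gives 0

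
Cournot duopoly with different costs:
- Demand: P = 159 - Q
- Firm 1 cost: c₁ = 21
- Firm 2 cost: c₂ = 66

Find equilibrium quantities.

q₁* = 61.0, q₂* = 16.0

Work:
Reaction: q₁ = (159 - 21 - q₂)/2
Reaction: q₂ = (159 - 66 - q₁)/2
Solve simultaneously:
q₁* = (159 - 2×21 + 66)/3 = 61.0
q₂* = (159 - 2×66 + 21)/3 = 16.0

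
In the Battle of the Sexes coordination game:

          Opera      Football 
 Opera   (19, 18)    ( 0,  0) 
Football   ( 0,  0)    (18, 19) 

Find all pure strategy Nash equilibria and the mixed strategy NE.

Pure NE: (Opera, Opera) and (Football, Football); Mixed NE: p = 0.5135, q = 0.4865

Work:
Check pure NE:
(Opera, Opera): (19, 18) - no unilateral deviation beneficial
(Football, Football): (18, 19) - no unilateral deviation beneficial
Mixed NE: P1 plays Opera with p = 0.5135, P2 plays Opera with q = 0.4865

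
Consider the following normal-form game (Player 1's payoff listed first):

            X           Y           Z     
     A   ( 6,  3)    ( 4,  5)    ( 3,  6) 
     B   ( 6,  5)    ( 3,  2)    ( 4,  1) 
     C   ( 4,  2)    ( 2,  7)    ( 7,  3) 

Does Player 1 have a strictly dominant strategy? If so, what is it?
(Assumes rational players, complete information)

No strictly dominant strategy exists for Player 1

Work:
A strategy strictly dominates another if it gives a strictly higher payoff against every opponent action. Compare each pair of P1's strategies column-by-column:
  A vs B: [6 vs 6, 4 vs 3, 3 vs 4] → A does not strictly dominate B (column X: 6 ≤ 6)
  A vs C: [6 vs 4, 4 vs 2, 3 vs 7] → A does not strictly dominate C (column Z: 3 ≤ 7)
  B vs A: [6 vs 6, 3 vs 4, 4 vs 3] → B does not strictly dominate A (column X: 6 ≤ 6)
  B vs C: [6 vs 4, 3 vs 2, 4 vs 7] → B does not strictly dominate C (column Z: 4 ≤ 7)
  C vs A: [4 vs 6, 2 vs 4, 7 vs 3] → C does not strictly dominate A (column X: 4 ≤ 6)
  C vs B: [4 vs 6, 2 vs 3, 7 vs 4] → C does not strictly dominate B (column X: 4 ≤ 6)
No single strategy strictly dominates all others → no strictly dominant strategy.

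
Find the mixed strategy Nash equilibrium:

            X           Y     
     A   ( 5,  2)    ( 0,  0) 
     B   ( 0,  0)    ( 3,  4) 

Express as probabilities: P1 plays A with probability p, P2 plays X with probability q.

p = 0.6667, q = 0.375

Work:
Find probabilities that make opponent indifferent:
P2 chooses q to make P1 indifferent between A and B
P1 chooses p to make P2 indifferent between X and Y
Mixed NE: P1 plays (A: 0.6667, B: 0.3333), P2 plays (X: 0.375, Y: 0.625)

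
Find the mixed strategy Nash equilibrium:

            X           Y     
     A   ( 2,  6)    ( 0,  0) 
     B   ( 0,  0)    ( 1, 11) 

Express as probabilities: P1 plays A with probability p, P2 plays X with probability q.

p = 0.6471, q = 0.3333

Work:
Find probabilities that make opponent indifferent:
P2 chooses q to make P1 indifferent between A and B
P1 chooses p to make P2 indifferent between X and Y
Mixed NE: P1 plays (A: 0.6471, B: 0.3529), P2 plays (X: 0.3333, Y: 0.6667)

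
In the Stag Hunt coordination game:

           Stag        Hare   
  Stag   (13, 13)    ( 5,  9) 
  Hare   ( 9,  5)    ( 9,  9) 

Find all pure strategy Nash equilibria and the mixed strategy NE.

Pure NE: (Stag, Stag) and (Hare, Hare); Mixed NE: p = 0.5, q = 0.5

Work:
Check pure NE:
(Stag, Stag): (13, 13) - no unilateral deviation beneficial
(Hare, Hare): (9, 9) - no unilateral deviation beneficial
Mixed NE: P1 plays Stag with p = 0.5, P2 plays Stag with q = 0.5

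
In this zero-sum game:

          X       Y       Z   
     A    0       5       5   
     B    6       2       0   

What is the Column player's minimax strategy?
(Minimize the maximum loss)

Column should play Y or Z (all achieve the minimum), value = 5

Work:
Column player minimizes Row's maximum payoff:
Column X: max payoff to Row = 6
Column Y: max payoff to Row = 5
Column Z: max payoff to Row = 5
Minimum is 5, achieved by columns Y, Z (tied).
Each of Y or Z is a minimax strategy.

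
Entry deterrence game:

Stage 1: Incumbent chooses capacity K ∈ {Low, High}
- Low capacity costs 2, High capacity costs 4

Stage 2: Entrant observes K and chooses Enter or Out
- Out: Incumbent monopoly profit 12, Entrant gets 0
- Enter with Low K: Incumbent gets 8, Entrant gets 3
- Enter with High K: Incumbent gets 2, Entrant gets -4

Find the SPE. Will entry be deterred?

SPE: (High, Enter|Low, Out|High); Entry deterred. Incumbent net profit = 8

Work:
After Low K: Entrant enters (3 > 0)
After High K: Entrant stays out (-4 < 0)
Incumbent: Low → 8−2=6, High → 12−4=8
Incumbent chooses High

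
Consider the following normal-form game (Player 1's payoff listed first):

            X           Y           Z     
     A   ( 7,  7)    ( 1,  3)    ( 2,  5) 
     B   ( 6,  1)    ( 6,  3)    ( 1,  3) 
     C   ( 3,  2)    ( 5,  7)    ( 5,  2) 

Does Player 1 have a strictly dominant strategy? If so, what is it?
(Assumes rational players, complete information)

No strictly dominant strategy exists for Player 1

Work:
A strategy strictly dominates another if it gives a strictly higher payoff against every opponent action. Compare each pair of P1's strategies column-by-column:
  A vs B: [7 vs 6, 1 vs 6, 2 vs 1] → A does not strictly dominate B (column Y: 1 ≤ 6)
  A vs C: [7 vs 3, 1 vs 5, 2 vs 5] → A does not strictly dominate C (column Y: 1 ≤ 5)
  B vs A: [6 vs 7, 6 vs 1, 1 vs 2] → B does not strictly dominate A (column X: 6 ≤ 7)
  B vs C: [6 vs 3, 6 vs 5, 1 vs 5] → B does not strictly dominate C (column Z: 1 ≤ 5)
  C vs A: [3 vs 7, 5 vs 1, 5 vs 2] → C does not strictly dominate A (column X: 3 ≤ 7)
  C vs B: [3 vs 6, 5 vs 6, 5 vs 1] → C does not strictly dominate B (column X: 3 ≤ 6)
No single strategy strictly dominates all others → no strictly dominant strategy.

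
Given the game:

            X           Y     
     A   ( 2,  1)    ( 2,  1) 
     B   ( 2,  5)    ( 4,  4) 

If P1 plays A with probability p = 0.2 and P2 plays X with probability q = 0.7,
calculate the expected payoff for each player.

E[P1] = 2.48, E[P2] = 3.96

Work:
E[P1] = p·q·π₁(A,X) + p·(1-q)·π₁(A,Y) + (1-p)·q·π₁(B,X) + (1-p)·(1-q)·π₁(B,Y)
= 0.2·0.7·2 + 0.2·0.3·2 + 0.8·0.7·2 + 0.8·0.3·4
= 2.48

E[P2] = 3.96 (similar calculation)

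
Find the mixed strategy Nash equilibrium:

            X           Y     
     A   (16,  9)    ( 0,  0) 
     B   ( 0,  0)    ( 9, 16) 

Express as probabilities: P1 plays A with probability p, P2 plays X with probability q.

p = 0.64, q = 0.36

Work:
Find probabilities that make opponent indifferent:
P2 chooses q to make P1 indifferent between A and B
P1 chooses p to make P2 indifferent between X and Y
Mixed NE: P1 plays (A: 0.64, B: 0.36), P2 plays (X: 0.36, Y: 0.64)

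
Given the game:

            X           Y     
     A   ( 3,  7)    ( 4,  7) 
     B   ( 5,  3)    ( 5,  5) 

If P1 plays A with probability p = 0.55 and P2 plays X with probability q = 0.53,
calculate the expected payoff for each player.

E[P1] = 4.1585, E[P2] = 5.623

Work:
E[P1] = p·q·π₁(A,X) + p·(1-q)·π₁(A,Y) + (1-p)·q·π₁(B,X) + (1-p)·(1-q)·π₁(B,Y)
= 0.55·0.53·3 + 0.55·0.47·4 + 0.45·0.53·5 + 0.45·0.47·5
= 4.1585

E[P2] = 5.623 (similar calculation)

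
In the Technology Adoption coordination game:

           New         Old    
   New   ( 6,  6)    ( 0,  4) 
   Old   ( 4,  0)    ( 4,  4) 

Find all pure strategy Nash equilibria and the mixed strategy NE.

Pure NE: (New, New) and (Old, Old); Mixed NE: p = 0.6667, q = 0.6667

Work:
Check pure NE:
(New, New): (6, 6) - no unilateral deviation beneficial
(Old, Old): (4, 4) - no unilateral deviation beneficial
Mixed NE: P1 plays New with p = 0.6667, P2 plays New with q = 0.6667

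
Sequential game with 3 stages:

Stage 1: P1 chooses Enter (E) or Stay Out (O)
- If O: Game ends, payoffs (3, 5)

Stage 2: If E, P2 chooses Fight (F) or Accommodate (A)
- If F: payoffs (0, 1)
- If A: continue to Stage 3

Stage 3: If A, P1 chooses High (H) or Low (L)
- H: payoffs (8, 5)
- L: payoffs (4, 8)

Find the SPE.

SPE: (E, A, H); Outcome (8, 5)

Work:
Stage 3: P1 chooses H (8 vs 4)
Stage 2: P2: F->1, A->5 (anticipating H). Choose A
Stage 1: P1: O->3, E->8 (anticipating A, H). Choose E
SPE path: E -> A -> H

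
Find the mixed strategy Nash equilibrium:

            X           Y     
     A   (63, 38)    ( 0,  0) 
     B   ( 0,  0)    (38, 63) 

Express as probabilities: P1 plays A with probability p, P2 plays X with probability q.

p = 0.6238, q = 0.3762

Work:
Find probabilities that make opponent indifferent:
P2 chooses q to make P1 indifferent between A and B
P1 chooses p to make P2 indifferent between X and Y
Mixed NE: P1 plays (A: 0.6238, B: 0.3762), P2 plays (X: 0.3762, Y: 0.6238)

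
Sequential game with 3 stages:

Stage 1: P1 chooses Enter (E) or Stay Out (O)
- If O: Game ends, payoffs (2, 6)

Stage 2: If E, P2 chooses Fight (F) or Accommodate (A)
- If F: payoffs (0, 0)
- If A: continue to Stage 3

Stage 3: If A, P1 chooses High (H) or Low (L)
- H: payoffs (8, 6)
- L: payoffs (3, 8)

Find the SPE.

SPE: (E, A, H); Outcome (8, 6)

Work:
Stage 3: P1 chooses H (8 vs 3)
Stage 2: P2: F->0, A->6 (anticipating H). Choose A
Stage 1: P1: O->2, E->8 (anticipating A, H). Choose E
SPE path: E -> A -> H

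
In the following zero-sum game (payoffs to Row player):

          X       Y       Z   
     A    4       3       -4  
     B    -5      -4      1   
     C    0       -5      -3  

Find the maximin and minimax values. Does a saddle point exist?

Maximin = -4, Minimax = 1, Saddle: False

Work:
Row minimums: [-4, -5, -5] → maximin = -4
Column maximums: [4, 3, 1] → minimax = 1
No saddle point (maximin ≠ minimax). Mixed strategy needed.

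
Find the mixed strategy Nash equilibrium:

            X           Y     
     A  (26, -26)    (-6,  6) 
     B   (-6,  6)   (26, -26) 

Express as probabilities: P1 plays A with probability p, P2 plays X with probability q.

p = 0.5, q = 0.5

Work:
Find probabilities that make opponent indifferent:
P2 chooses q to make P1 indifferent between A and B
P1 chooses p to make P2 indifferent between X and Y
Mixed NE: P1 plays (A: 0.5, B: 0.5), P2 plays (X: 0.5, Y: 0.5)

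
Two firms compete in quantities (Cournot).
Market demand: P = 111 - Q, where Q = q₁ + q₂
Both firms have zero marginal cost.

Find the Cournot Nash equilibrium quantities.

q₁* = q₂* = 37.0; P* = 37.0

Work:
Profit: π_i = P·q_i = (a - q_i - q_j)·q_i
FOC: ∂π_i/∂q_i = a - 2q_i - q_j = 0
Reaction function: q_i = (111 - q_j)/2
Symmetry: q* = 111/3 = 37.0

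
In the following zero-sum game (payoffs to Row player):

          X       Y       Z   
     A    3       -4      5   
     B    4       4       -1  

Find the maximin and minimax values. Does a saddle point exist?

Maximin = -1, Minimax = 4, Saddle: False

Work:
Row minimums: [-4, -1] → maximin = -1
Column maximums: [4, 4, 5] → minimax = 4
No saddle point (maximin ≠ minimax). Mixed strategy needed.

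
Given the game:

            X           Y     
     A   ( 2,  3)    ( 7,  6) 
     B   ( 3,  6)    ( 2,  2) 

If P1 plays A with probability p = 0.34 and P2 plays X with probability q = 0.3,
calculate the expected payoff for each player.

E[P1] = 3.388, E[P2] = 3.846

Work:
E[P1] = p·q·π₁(A,X) + p·(1-q)·π₁(A,Y) + (1-p)·q·π₁(B,X) + (1-p)·(1-q)·π₁(B,Y)
= 0.34·0.3·2 + 0.34·0.7·7 + 0.66·0.3·3 + 0.66·0.7·2
= 3.388

E[P2] = 3.846 (similar calculation)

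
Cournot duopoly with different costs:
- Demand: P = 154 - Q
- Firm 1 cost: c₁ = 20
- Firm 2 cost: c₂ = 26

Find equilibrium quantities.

q₁* = 46.67, q₂* = 40.67

Work:
Reaction: q₁ = (154 - 20 - q₂)/2
Reaction: q₂ = (154 - 26 - q₁)/2
Solve simultaneously:
q₁* = (154 - 2×20 + 26)/3 = 46.67
q₂* = (154 - 2×26 + 20)/3 = 40.67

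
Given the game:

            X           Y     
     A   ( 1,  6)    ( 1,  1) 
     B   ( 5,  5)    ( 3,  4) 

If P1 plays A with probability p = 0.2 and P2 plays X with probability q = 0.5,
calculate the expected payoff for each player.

E[P1] = 3.4, E[P2] = 4.3

Work:
E[P1] = p·q·π₁(A,X) + p·(1-q)·π₁(A,Y) + (1-p)·q·π₁(B,X) + (1-p)·(1-q)·π₁(B,Y)
= 0.2·0.5·1 + 0.2·0.5·1 + 0.8·0.5·5 + 0.8·0.5·3
= 3.4

E[P2] = 4.3 (similar calculation)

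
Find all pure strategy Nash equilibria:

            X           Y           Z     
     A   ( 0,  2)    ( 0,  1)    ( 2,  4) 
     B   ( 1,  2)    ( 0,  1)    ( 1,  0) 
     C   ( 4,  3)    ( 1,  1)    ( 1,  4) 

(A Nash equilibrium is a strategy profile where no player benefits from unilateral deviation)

Nash equilibrium: (A, Z)

Work:
Best responses:
  P1 vs X: payoffs [0, 1, 4] → best response C (payoff 4)
  P1 vs Y: payoffs [0, 0, 1] → best response C (payoff 1)
  P1 vs Z: payoffs [2, 1, 1] → best response A (payoff 2)
  P2 vs A: payoffs [2, 1, 4] → best response Z (payoff 4)
  P2 vs B: payoffs [2, 1, 0] → best response X (payoff 2)
  P2 vs C: payoffs [3, 1, 4] → best response Z (payoff 4)
Mutual best responses: (A,Z) → Nash equilibria.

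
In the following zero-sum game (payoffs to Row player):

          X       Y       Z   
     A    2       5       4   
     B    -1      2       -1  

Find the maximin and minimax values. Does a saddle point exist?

Maximin = 2, Minimax = 2, Saddle: True

Work:
Row minimums: [2, -1] → maximin = 2
Column maximums: [2, 5, 4] → minimax = 2
Saddle point exists! Game value = 2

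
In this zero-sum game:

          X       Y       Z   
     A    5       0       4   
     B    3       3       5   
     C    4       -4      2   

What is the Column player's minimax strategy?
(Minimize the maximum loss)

Column should play Y, value = 3

Work:
Column player minimizes Row's maximum payoff:
Column X: max payoff to Row = 5
Column Y: max payoff to Row = 3
Column Z: max payoff to Row = 5
Minimum is 3, achieved by column Y.
Minimax strategy: Y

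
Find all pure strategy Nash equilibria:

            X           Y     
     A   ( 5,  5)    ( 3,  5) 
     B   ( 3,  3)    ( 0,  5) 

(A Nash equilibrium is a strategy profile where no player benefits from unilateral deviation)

Nash equilibrium: (A, X), (A, Y)

Work:
Best responses:
  P1 vs X: payoffs [5, 3] → best response A (payoff 5)
  P1 vs Y: payoffs [3, 0] → best response A (payoff 3)
  P2 vs A: payoffs [5, 5] → best response X/Y (payoff 5)
  P2 vs B: payoffs [3, 5] → best response Y (payoff 5)
Mutual best responses: (A,X), (A,Y) → Nash equilibria.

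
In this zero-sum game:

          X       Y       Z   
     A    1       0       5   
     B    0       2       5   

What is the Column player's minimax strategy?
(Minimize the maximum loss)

Column should play X, value = 1

Work:
Column player minimizes Row's maximum payoff:
Column X: max payoff to Row = 1
Column Y: max payoff to Row = 2
Column Z: max payoff to Row = 5
Minimum is 1, achieved by column X.
Minimax strategy: X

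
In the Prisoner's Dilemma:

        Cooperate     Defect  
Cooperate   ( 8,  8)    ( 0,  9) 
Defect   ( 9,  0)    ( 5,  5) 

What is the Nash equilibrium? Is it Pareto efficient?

(Defect, Defect) is NE; not Pareto efficient

Work:
Defect dominates Cooperate for both players:
If P2 cooperates: Defect (9) > Cooperate (8)
If P2 defects: Defect (5) > Cooperate (0)
NE: (Defect, Defect) with payoff (5, 5)
But (Cooperate, Cooperate) = (8, 8) Pareto dominates (5, 5)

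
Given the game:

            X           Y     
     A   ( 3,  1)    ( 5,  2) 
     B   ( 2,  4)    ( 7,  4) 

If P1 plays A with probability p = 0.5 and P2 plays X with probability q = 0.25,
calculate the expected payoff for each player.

E[P1] = 5.125, E[P2] = 2.875

Work:
E[P1] = p·q·π₁(A,X) + p·(1-q)·π₁(A,Y) + (1-p)·q·π₁(B,X) + (1-p)·(1-q)·π₁(B,Y)
= 0.5·0.25·3 + 0.5·0.75·5 + 0.5·0.25·2 + 0.5·0.75·7
= 5.125

E[P2] = 2.875 (similar calculation)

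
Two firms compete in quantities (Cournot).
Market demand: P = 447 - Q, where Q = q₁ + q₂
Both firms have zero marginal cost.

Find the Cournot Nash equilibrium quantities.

q₁* = q₂* = 149.0; P* = 149.0

Work:
Profit: π_i = P·q_i = (a - q_i - q_j)·q_i
FOC: ∂π_i/∂q_i = a - 2q_i - q_j = 0
Reaction function: q_i = (447 - q_j)/2
Symmetry: q* = 447/3 = 149.0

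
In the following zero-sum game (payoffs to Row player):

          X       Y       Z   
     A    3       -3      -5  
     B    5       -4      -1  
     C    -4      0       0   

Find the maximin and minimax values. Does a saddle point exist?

Maximin = -4, Minimax = 0, Saddle: False

Work:
Row minimums: [-5, -4, -4] → maximin = -4
Column maximums: [5, 0, 0] → minimax = 0
No saddle point (maximin ≠ minimax). Mixed strategy needed.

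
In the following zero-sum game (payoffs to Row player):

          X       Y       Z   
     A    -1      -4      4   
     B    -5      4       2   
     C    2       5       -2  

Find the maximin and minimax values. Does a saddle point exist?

Maximin = -2, Minimax = 2, Saddle: False

Work:
Row minimums: [-4, -5, -2] → maximin = -2
Column maximums: [2, 5, 4] → minimax = 2
No saddle point (maximin ≠ minimax). Mixed strategy needed.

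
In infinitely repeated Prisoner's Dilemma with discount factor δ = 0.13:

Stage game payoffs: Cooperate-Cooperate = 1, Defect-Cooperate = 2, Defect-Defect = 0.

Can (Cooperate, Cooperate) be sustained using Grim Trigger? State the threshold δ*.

δ* = 0.5; since δ = 0.13 < 0.5, cooperation cannot be sustained

Work:
For Grim Trigger:
Cooperate forever: 1/(1-δ)
Defect then punished: 2 + 0·δ/(1-δ)
Need: 1/(1-δ) ≥ 2 + 0·δ/(1-δ)
Solving: δ ≥ (T-R)/(T-P) = (2-1)/(2-0) = 0.5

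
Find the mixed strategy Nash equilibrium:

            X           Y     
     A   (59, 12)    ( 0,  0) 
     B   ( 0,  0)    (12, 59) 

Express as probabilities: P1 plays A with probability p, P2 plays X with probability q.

p = 0.831, q = 0.169

Work:
Find probabilities that make opponent indifferent:
P2 chooses q to make P1 indifferent between A and B
P1 chooses p to make P2 indifferent between X and Y
Mixed NE: P1 plays (A: 0.831, B: 0.169), P2 plays (X: 0.169, Y: 0.831)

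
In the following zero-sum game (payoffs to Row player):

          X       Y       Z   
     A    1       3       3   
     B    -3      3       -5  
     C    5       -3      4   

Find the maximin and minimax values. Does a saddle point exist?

Maximin = 1, Minimax = 3, Saddle: False

Work:
Row minimums: [1, -5, -3] → maximin = 1
Column maximums: [5, 3, 4] → minimax = 3
No saddle point (maximin ≠ minimax). Mixed strategy needed.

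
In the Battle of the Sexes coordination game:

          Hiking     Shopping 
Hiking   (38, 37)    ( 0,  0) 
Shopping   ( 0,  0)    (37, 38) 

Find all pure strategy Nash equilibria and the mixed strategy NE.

Pure NE: (Hiking, Hiking) and (Shopping, Shopping); Mixed NE: p = 0.5067, q = 0.4933

Work:
Check pure NE:
(Hiking, Hiking): (38, 37) - no unilateral deviation beneficial
(Shopping, Shopping): (37, 38) - no unilateral deviation beneficial
Mixed NE: P1 plays Hiking with p = 0.5067, P2 plays Hiking with q = 0.4933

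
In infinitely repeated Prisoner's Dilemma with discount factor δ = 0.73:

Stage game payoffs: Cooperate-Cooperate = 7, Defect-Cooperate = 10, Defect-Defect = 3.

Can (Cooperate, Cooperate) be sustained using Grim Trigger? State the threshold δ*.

δ* = 0.4286; since δ = 0.73 ≥ 0.4286, cooperation can be sustained

Work:
For Grim Trigger:
Cooperate forever: 7/(1-δ)
Defect then punished: 10 + 3·δ/(1-δ)
Need: 7/(1-δ) ≥ 10 + 3·δ/(1-δ)
Solving: δ ≥ (T-R)/(T-P) = (10-7)/(10-3) = 0.4286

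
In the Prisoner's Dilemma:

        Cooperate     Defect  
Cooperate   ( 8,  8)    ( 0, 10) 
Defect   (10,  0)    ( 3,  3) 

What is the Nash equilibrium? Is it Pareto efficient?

(Defect, Defect) is NE; not Pareto efficient

Work:
Defect dominates Cooperate for both players:
If P2 cooperates: Defect (10) > Cooperate (8)
If P2 defects: Defect (3) > Cooperate (0)
NE: (Defect, Defect) with payoff (3, 3)
But (Cooperate, Cooperate) = (8, 8) Pareto dominates (3, 3)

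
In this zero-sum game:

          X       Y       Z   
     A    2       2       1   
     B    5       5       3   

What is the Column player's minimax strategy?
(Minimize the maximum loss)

Column should play Z, value = 3

Work:
Column player minimizes Row's maximum payoff:
Column X: max payoff to Row = 5
Column Y: max payoff to Row = 5
Column Z: max payoff to Row = 3
Minimum is 3, achieved by column Z.
Minimax strategy: Z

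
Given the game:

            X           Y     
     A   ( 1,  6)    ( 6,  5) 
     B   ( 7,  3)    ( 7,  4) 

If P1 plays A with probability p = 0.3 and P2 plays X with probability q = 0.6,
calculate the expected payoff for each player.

E[P1] = 5.8, E[P2] = 4.06

Work:
E[P1] = p·q·π₁(A,X) + p·(1-q)·π₁(A,Y) + (1-p)·q·π₁(B,X) + (1-p)·(1-q)·π₁(B,Y)
= 0.3·0.6·1 + 0.3·0.4·6 + 0.7·0.6·7 + 0.7·0.4·7
= 5.8

E[P2] = 4.06 (similar calculation)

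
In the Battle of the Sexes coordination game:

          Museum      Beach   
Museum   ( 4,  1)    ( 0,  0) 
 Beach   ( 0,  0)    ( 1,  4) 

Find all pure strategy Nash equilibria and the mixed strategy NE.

Pure NE: (Museum, Museum) and (Beach, Beach); Mixed NE: p = 0.8, q = 0.2

Work:
Check pure NE:
(Museum, Museum): (4, 1) - no unilateral deviation beneficial
(Beach, Beach): (1, 4) - no unilateral deviation beneficial
Mixed NE: P1 plays Museum with p = 0.8, P2 plays Museum with q = 0.2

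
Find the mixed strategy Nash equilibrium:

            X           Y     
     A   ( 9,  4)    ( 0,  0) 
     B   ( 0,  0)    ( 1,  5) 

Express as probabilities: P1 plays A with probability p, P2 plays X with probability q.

p = 0.5556, q = 0.1

Work:
Find probabilities that make opponent indifferent:
P2 chooses q to make P1 indifferent between A and B
P1 chooses p to make P2 indifferent between X and Y
Mixed NE: P1 plays (A: 0.5556, B: 0.4444), P2 plays (X: 0.1, Y: 0.9)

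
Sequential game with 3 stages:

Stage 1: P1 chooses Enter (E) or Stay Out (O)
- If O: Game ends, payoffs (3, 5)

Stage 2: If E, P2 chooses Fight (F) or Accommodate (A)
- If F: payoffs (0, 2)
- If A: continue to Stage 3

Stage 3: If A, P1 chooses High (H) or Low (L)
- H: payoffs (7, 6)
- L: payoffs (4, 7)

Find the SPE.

SPE: (E, A, H); Outcome (7, 6)

Work:
Stage 3: P1 chooses H (7 vs 4)
Stage 2: P2: F->2, A->6 (anticipating H). Choose A
Stage 1: P1: O->3, E->7 (anticipating A, H). Choose E
SPE path: E -> A -> H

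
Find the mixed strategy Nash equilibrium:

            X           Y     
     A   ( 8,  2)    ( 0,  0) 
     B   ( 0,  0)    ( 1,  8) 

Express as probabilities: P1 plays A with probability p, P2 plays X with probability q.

p = 0.8, q = 0.1111

Work:
Find probabilities that make opponent indifferent:
P2 chooses q to make P1 indifferent between A and B
P1 chooses p to make P2 indifferent between X and Y
Mixed NE: P1 plays (A: 0.8, B: 0.2), P2 plays (X: 0.1111, Y: 0.8889)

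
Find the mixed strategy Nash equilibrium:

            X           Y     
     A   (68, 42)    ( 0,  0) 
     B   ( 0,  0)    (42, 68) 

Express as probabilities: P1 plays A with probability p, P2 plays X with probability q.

p = 0.6182, q = 0.3818

Work:
Find probabilities that make opponent indifferent:
P2 chooses q to make P1 indifferent between A and B
P1 chooses p to make P2 indifferent between X and Y
Mixed NE: P1 plays (A: 0.6182, B: 0.3818), P2 plays (X: 0.3818, Y: 0.6182)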